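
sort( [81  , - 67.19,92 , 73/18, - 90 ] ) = [ - 90, - 67.19,73/18, 81, 92 ] 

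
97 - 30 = 67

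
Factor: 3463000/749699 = 2^3*5^3*613^ ( - 1) * 1223^( - 1)*3463^1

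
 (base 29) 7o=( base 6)1015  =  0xe3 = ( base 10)227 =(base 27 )8B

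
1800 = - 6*( - 300 ) 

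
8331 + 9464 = 17795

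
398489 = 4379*91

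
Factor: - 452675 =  - 5^2*19^1*953^1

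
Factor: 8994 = 2^1*3^1*1499^1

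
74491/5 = 74491/5= 14898.20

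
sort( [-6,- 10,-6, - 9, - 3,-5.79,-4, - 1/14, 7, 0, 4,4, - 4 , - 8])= [-10,-9,  -  8,-6 , - 6,-5.79,-4,-4, - 3,  -  1/14, 0,4,4,7] 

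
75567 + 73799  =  149366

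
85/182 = 85/182 = 0.47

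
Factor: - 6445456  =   - 2^4*97^1*4153^1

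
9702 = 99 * 98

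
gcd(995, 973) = 1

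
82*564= 46248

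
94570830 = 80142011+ 14428819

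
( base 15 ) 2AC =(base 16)264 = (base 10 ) 612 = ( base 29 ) L3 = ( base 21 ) 183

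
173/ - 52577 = -1 + 52404/52577= - 0.00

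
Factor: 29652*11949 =354311748 = 2^2*3^2 *7^2* 353^1 * 569^1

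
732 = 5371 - 4639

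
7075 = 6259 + 816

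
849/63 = 13 + 10/21 = 13.48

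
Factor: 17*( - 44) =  - 2^2*11^1*17^1 =- 748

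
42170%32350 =9820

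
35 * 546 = 19110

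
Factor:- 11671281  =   - 3^2*23^1*56383^1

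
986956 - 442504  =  544452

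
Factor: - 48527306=-2^1*43^1*564271^1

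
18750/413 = 18750/413 = 45.40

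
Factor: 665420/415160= 343/214 = 2^ ( - 1)*7^3 * 107^( - 1) 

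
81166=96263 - 15097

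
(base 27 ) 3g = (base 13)76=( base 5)342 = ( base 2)1100001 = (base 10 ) 97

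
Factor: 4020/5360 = 3/4 = 2^( - 2 )*3^1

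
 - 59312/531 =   -  59312/531=- 111.70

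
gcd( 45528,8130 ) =1626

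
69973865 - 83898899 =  - 13925034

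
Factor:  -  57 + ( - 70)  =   - 127^1 = - 127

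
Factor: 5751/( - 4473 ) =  -9/7  =  -3^2 *7^(  -  1)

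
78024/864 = 3251/36=90.31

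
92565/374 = 495/2 = 247.50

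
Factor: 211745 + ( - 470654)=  - 3^1*7^1*12329^1= - 258909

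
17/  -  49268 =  - 1 + 49251/49268 = - 0.00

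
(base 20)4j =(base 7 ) 201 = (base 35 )2T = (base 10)99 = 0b1100011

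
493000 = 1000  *493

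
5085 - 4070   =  1015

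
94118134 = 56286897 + 37831237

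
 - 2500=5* ( - 500) 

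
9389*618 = 5802402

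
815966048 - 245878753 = 570087295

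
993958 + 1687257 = 2681215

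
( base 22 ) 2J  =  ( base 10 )63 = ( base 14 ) 47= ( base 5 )223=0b111111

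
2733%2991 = 2733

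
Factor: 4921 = 7^1*19^1 * 37^1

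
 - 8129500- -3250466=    - 4879034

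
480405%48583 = 43158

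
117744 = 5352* 22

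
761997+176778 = 938775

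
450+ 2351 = 2801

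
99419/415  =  239 + 234/415=239.56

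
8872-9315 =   -  443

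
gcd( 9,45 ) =9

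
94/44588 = 47/22294 = 0.00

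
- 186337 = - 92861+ - 93476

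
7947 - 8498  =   - 551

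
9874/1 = 9874 = 9874.00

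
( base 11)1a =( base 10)21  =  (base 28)L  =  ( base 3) 210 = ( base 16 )15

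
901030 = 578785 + 322245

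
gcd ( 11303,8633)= 89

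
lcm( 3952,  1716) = 130416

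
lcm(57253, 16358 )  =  114506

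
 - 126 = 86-212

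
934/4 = 233 + 1/2 = 233.50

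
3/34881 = 1/11627= 0.00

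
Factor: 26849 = 26849^1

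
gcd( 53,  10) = 1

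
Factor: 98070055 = 5^1*193^1*101627^1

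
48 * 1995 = 95760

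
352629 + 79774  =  432403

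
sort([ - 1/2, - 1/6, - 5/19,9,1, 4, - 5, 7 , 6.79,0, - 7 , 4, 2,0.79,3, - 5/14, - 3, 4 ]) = [ - 7, - 5, - 3,-1/2,-5/14, - 5/19, - 1/6, 0,0.79,  1,  2, 3,4 , 4,4, 6.79,7,  9] 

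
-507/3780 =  - 1+1091/1260=- 0.13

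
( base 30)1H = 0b101111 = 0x2f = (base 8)57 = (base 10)47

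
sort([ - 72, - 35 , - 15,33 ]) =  [ - 72, - 35, - 15,33]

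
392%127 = 11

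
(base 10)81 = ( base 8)121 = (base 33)2f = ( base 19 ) 45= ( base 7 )144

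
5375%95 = 55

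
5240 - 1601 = 3639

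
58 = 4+54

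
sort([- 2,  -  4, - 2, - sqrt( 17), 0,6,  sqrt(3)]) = [ - sqrt( 17 ), - 4,-2, - 2,0,sqrt( 3 ),6]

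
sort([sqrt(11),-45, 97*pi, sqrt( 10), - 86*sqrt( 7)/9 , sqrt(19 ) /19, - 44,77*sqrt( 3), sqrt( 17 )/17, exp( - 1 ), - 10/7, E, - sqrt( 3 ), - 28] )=[ - 45,- 44, - 28, - 86* sqrt(7 ) /9, - sqrt( 3 ),-10/7, sqrt(19 ) /19,  sqrt ( 17) /17,exp( -1),  E,sqrt( 10), sqrt(11 ), 77*sqrt( 3), 97*pi ] 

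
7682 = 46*167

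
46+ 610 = 656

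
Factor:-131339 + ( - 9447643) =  - 9578982 = -  2^1*3^1*7^1*131^1*1741^1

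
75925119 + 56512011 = 132437130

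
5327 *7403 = 39435781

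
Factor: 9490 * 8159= 77428910 = 2^1 * 5^1 * 13^1*41^1 * 73^1*199^1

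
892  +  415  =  1307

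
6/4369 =6/4369 = 0.00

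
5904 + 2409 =8313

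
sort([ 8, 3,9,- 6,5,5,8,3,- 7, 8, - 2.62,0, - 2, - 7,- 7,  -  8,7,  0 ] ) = [-8,  -  7, - 7  , - 7,  -  6, - 2.62, - 2, 0 , 0 , 3,3,5,5, 7,8,8,8, 9]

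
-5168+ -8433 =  - 13601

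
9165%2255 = 145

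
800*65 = 52000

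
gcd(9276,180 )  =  12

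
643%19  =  16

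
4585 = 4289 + 296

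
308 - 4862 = -4554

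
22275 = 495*45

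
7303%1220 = 1203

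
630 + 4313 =4943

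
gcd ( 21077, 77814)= 1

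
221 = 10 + 211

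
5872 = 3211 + 2661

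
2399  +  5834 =8233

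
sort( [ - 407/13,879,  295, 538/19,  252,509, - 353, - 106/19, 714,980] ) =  [  -  353, - 407/13, - 106/19,538/19 , 252,295,509,714,879,  980]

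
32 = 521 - 489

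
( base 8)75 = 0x3d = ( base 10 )61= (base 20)31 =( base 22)2h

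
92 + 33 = 125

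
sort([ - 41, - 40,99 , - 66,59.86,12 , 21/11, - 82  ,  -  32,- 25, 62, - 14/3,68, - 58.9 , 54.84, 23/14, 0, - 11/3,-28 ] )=[ - 82, - 66, - 58.9, - 41,-40, - 32,-28, - 25, - 14/3,  -  11/3,0,  23/14,21/11,  12,54.84,59.86 , 62,68 , 99]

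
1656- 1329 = 327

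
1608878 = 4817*334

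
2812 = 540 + 2272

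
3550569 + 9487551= 13038120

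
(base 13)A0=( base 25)55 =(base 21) 64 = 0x82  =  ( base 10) 130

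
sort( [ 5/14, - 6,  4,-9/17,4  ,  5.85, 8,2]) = [-6, - 9/17,5/14,2,  4 , 4, 5.85,8] 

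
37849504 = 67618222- 29768718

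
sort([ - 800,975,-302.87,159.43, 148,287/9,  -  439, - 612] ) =[ - 800, - 612, - 439, - 302.87,287/9, 148,159.43,975 ] 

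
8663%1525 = 1038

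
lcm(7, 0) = 0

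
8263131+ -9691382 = -1428251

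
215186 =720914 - 505728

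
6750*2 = 13500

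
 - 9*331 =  - 2979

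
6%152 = 6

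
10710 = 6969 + 3741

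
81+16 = 97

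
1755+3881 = 5636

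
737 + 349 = 1086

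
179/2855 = 179/2855 = 0.06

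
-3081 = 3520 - 6601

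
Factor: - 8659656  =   -2^3*3^3*47^1*853^1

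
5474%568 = 362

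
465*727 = 338055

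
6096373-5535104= 561269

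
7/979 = 7/979=   0.01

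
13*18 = 234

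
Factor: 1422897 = 3^1 * 7^1*67757^1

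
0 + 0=0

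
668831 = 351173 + 317658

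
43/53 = 43/53 = 0.81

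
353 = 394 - 41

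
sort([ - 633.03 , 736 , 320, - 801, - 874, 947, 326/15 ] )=[ - 874 , - 801, - 633.03,  326/15, 320, 736, 947] 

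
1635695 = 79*20705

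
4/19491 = 4/19491 = 0.00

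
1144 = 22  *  52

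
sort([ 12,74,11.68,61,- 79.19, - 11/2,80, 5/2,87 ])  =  [ - 79.19, - 11/2,5/2,11.68 , 12, 61,74,80,87 ] 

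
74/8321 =74/8321 = 0.01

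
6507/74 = 6507/74  =  87.93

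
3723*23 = 85629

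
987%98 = 7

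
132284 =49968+82316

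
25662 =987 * 26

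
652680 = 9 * 72520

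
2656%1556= 1100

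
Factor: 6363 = 3^2*7^1*101^1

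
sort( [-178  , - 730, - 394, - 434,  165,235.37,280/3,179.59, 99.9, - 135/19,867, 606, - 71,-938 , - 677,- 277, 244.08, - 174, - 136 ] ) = [ - 938, - 730,- 677, - 434, - 394, - 277, - 178,  -  174, - 136, -71 , - 135/19, 280/3,99.9, 165 , 179.59, 235.37,244.08,606, 867]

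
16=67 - 51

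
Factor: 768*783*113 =67951872 = 2^8*3^4* 29^1* 113^1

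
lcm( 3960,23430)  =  281160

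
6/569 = 6/569 = 0.01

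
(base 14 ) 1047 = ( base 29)39N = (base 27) 3mq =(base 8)5367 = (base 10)2807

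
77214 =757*102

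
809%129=35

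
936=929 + 7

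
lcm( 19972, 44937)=179748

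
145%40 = 25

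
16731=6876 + 9855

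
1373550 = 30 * 45785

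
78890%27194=24502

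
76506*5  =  382530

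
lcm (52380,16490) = 890460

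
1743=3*581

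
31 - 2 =29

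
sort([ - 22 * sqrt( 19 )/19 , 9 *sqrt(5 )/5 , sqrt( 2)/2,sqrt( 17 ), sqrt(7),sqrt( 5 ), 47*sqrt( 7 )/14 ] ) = [ - 22*sqrt( 19)/19, sqrt (2 )/2 , sqrt(5 ), sqrt( 7 ), 9 *sqrt(5 )/5,sqrt( 17 ), 47*sqrt(7) /14]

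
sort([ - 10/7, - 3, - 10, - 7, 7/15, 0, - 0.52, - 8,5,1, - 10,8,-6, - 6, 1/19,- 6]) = [ - 10, - 10, - 8, - 7, - 6 , - 6, -6 , - 3, -10/7,- 0.52 , 0, 1/19,7/15,1, 5,8]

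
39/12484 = 39/12484 = 0.00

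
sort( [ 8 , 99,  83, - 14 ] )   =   [ - 14,8,83,99] 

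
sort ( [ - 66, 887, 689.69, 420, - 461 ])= [- 461, - 66 , 420, 689.69 , 887] 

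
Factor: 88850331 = 3^3*271^1*12143^1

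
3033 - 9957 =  - 6924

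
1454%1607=1454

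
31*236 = 7316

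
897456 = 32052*28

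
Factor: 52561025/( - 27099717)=-3^( -1)*5^2*11^1*29^( - 1)*73^( - 1)*251^( - 1)*11243^1= -3091825/1594101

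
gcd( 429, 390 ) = 39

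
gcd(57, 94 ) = 1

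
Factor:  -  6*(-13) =2^1*3^1*13^1 = 78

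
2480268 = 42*59054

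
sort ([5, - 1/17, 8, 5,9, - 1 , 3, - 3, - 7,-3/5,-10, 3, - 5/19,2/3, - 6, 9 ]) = [ - 10, - 7, - 6, - 3,-1 , - 3/5, -5/19, - 1/17, 2/3,  3, 3, 5, 5, 8,9, 9] 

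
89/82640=89/82640  =  0.00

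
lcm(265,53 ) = 265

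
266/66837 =266/66837 =0.00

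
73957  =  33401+40556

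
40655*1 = 40655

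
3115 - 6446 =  - 3331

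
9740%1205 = 100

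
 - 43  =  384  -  427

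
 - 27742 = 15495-43237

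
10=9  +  1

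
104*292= 30368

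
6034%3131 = 2903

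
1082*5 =5410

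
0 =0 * 180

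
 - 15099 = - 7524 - 7575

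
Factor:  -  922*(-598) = 551356 = 2^2 * 13^1*23^1*461^1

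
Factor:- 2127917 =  - 11^1*193447^1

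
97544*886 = 86423984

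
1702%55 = 52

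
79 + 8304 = 8383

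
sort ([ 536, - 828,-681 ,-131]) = [-828 , -681, - 131,536]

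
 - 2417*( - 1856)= 4485952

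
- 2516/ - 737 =2516/737= 3.41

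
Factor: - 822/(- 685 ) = 6/5 = 2^1 * 3^1*5^(- 1) 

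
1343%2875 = 1343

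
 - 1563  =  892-2455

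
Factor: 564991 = 7^1 * 80713^1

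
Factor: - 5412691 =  -101^1*53591^1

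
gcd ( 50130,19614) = 6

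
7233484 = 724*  9991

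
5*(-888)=-4440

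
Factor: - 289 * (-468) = 2^2 * 3^2 * 13^1 * 17^2 = 135252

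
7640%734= 300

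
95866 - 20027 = 75839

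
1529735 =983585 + 546150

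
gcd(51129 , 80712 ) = 171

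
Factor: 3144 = 2^3 * 3^1*131^1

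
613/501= 613/501  =  1.22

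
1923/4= 480 + 3/4=480.75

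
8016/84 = 95 + 3/7 = 95.43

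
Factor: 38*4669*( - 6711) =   -  2^1*3^1*7^1*19^1*23^1*29^1* 2237^1 = - 1190679042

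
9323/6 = 9323/6 =1553.83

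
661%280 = 101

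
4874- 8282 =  - 3408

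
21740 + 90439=112179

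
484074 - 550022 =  -65948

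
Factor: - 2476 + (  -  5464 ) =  - 7940 = -2^2*5^1*397^1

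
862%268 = 58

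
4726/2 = 2363 =2363.00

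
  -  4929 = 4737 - 9666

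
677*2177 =1473829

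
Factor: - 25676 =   -  2^2*7^2*131^1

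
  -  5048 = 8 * ( - 631 ) 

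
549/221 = 2 +107/221 = 2.48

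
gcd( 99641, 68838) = 1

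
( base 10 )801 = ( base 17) 2d2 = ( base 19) 243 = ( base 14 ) 413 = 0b1100100001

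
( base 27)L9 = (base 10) 576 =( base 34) gw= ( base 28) kg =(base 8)1100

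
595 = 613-18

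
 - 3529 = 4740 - 8269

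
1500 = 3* 500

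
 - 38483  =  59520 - 98003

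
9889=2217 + 7672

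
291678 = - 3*( - 97226)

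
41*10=410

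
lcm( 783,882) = 76734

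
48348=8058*6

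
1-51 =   -  50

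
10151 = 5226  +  4925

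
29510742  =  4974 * 5933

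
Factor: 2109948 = 2^2*3^1 * 175829^1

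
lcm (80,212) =4240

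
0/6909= 0=0.00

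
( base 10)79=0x4f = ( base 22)3d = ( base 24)37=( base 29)2l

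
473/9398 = 473/9398  =  0.05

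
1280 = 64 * 20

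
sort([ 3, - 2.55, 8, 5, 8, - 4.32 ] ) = [ - 4.32, - 2.55,3,5,8,8] 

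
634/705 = 634/705 =0.90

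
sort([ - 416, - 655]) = [-655,-416 ] 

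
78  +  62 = 140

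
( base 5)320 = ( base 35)2F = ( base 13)67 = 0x55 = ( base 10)85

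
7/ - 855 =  - 7/855 = - 0.01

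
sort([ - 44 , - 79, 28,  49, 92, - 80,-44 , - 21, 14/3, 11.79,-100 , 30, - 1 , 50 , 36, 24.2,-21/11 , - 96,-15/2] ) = [-100 ,-96, - 80 ,-79 , - 44, - 44, - 21,-15/2, - 21/11,- 1, 14/3,11.79,24.2 , 28,30, 36,49, 50 , 92 ]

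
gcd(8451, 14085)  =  2817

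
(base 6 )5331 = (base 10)1207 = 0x4B7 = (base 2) 10010110111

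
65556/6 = 10926 = 10926.00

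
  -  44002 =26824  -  70826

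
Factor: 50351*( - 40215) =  -2024865465 =- 3^1*5^1*7^2*383^1*7193^1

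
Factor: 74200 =2^3*5^2*7^1*53^1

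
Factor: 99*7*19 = 3^2*7^1*11^1  *19^1 =13167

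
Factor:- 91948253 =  - 733^1*125441^1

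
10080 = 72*140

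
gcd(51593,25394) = 1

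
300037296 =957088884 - 657051588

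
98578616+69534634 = 168113250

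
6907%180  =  67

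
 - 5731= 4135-9866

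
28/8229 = 28/8229 = 0.00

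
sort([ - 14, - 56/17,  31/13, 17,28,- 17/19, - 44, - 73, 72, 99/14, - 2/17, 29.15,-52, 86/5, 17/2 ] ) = [ - 73, - 52, - 44  ,-14 , -56/17,-17/19, - 2/17,31/13, 99/14 , 17/2, 17,  86/5,28, 29.15, 72 ] 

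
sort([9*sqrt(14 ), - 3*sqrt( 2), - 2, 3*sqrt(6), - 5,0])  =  [ - 5, - 3*sqrt(2), - 2,  0, 3 * sqrt( 6), 9*sqrt(14)]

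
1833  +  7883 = 9716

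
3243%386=155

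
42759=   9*4751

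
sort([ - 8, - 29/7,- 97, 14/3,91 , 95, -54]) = [ - 97, - 54,- 8, - 29/7,14/3,91, 95]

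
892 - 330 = 562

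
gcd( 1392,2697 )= 87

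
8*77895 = 623160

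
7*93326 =653282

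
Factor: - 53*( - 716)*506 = 19201688 = 2^3* 11^1*23^1 * 53^1*179^1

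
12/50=6/25 =0.24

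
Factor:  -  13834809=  - 3^2  *139^1*11059^1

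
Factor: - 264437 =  - 264437^1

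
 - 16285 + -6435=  - 22720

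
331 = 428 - 97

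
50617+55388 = 106005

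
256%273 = 256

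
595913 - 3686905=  - 3090992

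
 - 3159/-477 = 351/53 = 6.62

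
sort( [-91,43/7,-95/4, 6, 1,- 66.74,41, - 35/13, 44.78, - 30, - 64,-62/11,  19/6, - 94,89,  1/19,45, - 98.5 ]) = [ - 98.5, - 94, - 91  , -66.74, - 64,-30, -95/4, - 62/11, - 35/13,1/19,1,19/6,6,43/7,41,44.78 , 45,89]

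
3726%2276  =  1450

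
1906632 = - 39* ( - 48888)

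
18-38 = -20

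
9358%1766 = 528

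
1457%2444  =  1457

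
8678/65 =133 + 33/65   =  133.51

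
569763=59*9657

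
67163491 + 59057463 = 126220954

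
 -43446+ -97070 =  - 140516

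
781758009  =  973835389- 192077380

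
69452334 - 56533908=12918426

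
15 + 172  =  187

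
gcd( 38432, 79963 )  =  1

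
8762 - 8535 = 227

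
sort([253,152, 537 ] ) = [152 , 253, 537]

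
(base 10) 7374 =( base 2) 1110011001110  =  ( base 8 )16316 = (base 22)f54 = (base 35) 60o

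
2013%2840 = 2013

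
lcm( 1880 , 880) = 41360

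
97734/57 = 1714  +  12/19 = 1714.63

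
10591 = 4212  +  6379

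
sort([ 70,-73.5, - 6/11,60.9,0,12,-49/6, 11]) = [ - 73.5, - 49/6, - 6/11,  0, 11,12,60.9,70]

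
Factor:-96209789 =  - 13^1 * 67^1 * 110459^1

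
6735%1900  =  1035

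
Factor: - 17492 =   -  2^2*4373^1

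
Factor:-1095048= - 2^3*3^2*67^1*227^1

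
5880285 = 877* 6705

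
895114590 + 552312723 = 1447427313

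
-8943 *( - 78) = 697554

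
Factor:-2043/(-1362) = 2^( - 1 )*3^1 = 3/2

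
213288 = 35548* 6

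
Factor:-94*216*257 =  - 2^4*3^3*47^1*257^1 = - 5218128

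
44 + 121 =165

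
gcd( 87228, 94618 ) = 2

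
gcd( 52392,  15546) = 6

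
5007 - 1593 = 3414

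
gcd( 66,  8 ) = 2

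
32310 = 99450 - 67140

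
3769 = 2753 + 1016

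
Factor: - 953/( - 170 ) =2^( - 1)*5^ ( - 1) * 17^( - 1)*953^1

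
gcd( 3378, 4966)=2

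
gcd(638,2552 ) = 638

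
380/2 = 190 = 190.00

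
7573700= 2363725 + 5209975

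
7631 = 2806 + 4825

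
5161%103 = 11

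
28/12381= 28/12381 = 0.00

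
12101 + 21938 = 34039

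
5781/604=5781/604 = 9.57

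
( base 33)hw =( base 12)415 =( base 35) gx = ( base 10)593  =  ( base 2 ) 1001010001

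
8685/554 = 15+375/554 = 15.68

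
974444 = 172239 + 802205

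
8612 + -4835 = 3777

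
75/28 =2 + 19/28 = 2.68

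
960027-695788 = 264239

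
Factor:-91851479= - 3461^1*26539^1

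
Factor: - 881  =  -881^1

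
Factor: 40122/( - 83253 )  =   - 13374/27751 = - 2^1 *3^2*743^1*27751^( - 1) 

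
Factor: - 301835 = -5^1 * 17^1*53^1*67^1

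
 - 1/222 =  - 1/222 = - 0.00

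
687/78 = 229/26 = 8.81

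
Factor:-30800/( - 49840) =5^1*11^1*89^(-1 ) = 55/89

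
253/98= 2 + 57/98 = 2.58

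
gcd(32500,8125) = 8125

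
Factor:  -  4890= - 2^1*3^1 * 5^1*163^1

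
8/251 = 8/251 = 0.03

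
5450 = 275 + 5175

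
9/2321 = 9/2321=0.00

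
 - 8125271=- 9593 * 847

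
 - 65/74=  - 65/74=   -  0.88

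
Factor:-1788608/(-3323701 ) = 2^6*1307^ (  -  1 )*2543^(-1 ) * 27947^1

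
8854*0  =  0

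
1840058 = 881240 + 958818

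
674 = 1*674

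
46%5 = 1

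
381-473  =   - 92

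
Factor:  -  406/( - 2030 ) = 1/5 =5^( - 1)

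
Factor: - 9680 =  - 2^4*5^1 *11^2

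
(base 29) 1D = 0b101010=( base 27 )1f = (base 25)1H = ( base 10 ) 42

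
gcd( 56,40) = 8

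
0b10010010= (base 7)266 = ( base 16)92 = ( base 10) 146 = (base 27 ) 5b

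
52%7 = 3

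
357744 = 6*59624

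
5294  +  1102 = 6396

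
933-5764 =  - 4831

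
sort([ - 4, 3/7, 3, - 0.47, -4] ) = [-4 , - 4, - 0.47, 3/7, 3] 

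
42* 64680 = 2716560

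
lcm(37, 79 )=2923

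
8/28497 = 8/28497 = 0.00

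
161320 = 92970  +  68350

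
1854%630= 594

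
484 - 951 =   -  467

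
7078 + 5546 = 12624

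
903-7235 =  - 6332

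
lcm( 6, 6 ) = 6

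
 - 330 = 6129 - 6459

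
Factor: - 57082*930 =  - 53086260 = - 2^2*3^1 * 5^1*31^1 * 28541^1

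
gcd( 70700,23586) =2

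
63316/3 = 21105 + 1/3=21105.33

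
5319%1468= 915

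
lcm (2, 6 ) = 6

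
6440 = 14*460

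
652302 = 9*72478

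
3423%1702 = 19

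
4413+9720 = 14133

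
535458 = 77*6954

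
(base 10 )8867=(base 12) 516b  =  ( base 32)8l3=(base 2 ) 10001010100011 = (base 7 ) 34565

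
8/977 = 8/977 = 0.01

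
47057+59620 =106677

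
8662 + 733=9395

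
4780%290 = 140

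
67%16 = 3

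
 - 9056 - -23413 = 14357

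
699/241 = 699/241=2.90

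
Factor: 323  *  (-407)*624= -82031664 = - 2^4 * 3^1*11^1* 13^1*17^1 * 19^1*37^1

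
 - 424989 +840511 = 415522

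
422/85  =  4 + 82/85 =4.96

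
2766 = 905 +1861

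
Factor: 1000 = 2^3*5^3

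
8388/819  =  932/91  =  10.24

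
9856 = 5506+4350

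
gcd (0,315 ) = 315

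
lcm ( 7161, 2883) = 221991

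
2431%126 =37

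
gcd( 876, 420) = 12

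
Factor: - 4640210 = -2^1* 5^1 * 464021^1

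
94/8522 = 47/4261=0.01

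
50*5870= 293500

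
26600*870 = 23142000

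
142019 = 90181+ 51838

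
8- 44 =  - 36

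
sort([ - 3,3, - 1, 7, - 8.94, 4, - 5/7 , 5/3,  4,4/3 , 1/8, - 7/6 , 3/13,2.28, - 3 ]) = [-8.94, - 3, - 3 ,  -  7/6 , - 1,-5/7, 1/8 , 3/13 , 4/3 , 5/3, 2.28,  3, 4,4, 7] 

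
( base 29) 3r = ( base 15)79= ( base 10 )114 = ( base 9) 136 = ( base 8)162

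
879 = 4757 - 3878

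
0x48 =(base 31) 2a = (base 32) 28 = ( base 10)72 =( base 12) 60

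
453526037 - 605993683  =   - 152467646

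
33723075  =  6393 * 5275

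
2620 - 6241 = - 3621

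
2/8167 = 2/8167 = 0.00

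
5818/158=2909/79 = 36.82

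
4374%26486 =4374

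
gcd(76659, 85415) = 11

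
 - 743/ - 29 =25  +  18/29 = 25.62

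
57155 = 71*805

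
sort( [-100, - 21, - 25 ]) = [ - 100 , - 25, - 21]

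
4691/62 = 75 + 41/62 = 75.66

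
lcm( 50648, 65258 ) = 3393416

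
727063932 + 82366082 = 809430014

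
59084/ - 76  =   - 778 + 11/19 = - 777.42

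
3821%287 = 90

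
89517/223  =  401 + 94/223  =  401.42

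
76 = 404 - 328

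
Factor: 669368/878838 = 2^2*3^(-1)* 7^1 * 71^( - 1 )*  2063^( - 1) * 11953^1 = 334684/439419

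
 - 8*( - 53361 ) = 426888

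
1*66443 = 66443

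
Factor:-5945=-5^1*29^1 * 41^1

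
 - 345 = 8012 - 8357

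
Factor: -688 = -2^4*43^1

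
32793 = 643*51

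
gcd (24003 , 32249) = 7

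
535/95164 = 535/95164=0.01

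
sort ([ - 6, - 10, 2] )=[ - 10, - 6, 2]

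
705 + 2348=3053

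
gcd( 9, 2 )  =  1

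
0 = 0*547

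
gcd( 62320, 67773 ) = 779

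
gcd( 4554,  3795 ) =759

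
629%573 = 56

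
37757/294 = 37757/294 = 128.43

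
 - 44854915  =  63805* (-703 )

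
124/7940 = 31/1985 = 0.02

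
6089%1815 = 644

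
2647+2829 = 5476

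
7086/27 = 2362/9 = 262.44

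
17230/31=17230/31= 555.81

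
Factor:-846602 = - 2^1*19^1*22279^1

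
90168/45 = 30056/15=2003.73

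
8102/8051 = 1 + 51/8051  =  1.01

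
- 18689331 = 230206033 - 248895364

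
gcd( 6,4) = 2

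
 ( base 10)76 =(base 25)31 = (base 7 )136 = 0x4C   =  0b1001100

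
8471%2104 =55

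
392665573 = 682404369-289738796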